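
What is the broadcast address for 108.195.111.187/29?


Network: 108.195.111.184/29
Host bits = 3
Set all host bits to 1:
Broadcast: 108.195.111.191


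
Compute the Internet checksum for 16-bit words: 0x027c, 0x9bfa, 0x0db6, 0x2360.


Sum all words (with carry folding):
+ 0x027c = 0x027c
+ 0x9bfa = 0x9e76
+ 0x0db6 = 0xac2c
+ 0x2360 = 0xcf8c
One's complement: ~0xcf8c
Checksum = 0x3073


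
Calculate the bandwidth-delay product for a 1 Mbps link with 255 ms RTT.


BDP = bandwidth * RTT
= 1 Mbps * 255 ms
= 1 * 1e6 * 255 / 1000 bits
= 255000 bits
= 31875 bytes
= 31.1279 KB
BDP = 255000 bits (31875 bytes)


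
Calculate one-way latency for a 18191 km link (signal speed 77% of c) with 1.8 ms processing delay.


Speed = 0.77 * 3e5 km/s = 231000 km/s
Propagation delay = 18191 / 231000 = 0.0787 s = 78.7489 ms
Processing delay = 1.8 ms
Total one-way latency = 80.5489 ms


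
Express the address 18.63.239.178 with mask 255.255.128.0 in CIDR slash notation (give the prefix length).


Binary: 11111111.11111111.10000000.00000000
Count leading 1s
Prefix: /17


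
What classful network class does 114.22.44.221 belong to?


First octet: 114
Binary: 01110010
0xxxxxxx -> Class A (1-126)
Class A, default mask 255.0.0.0 (/8)


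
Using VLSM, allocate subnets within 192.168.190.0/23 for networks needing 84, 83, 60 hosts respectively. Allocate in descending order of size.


84 hosts -> /25 (126 usable): 192.168.190.0/25
83 hosts -> /25 (126 usable): 192.168.190.128/25
60 hosts -> /26 (62 usable): 192.168.191.0/26
Allocation: 192.168.190.0/25 (84 hosts, 126 usable); 192.168.190.128/25 (83 hosts, 126 usable); 192.168.191.0/26 (60 hosts, 62 usable)


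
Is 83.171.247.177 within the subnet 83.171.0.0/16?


Subnet network: 83.171.0.0
Test IP AND mask: 83.171.0.0
Yes, 83.171.247.177 is in 83.171.0.0/16


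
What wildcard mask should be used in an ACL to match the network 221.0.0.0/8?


Subnet mask: 255.0.0.0
Wildcard = 255.255.255.255 - subnet mask
255 - 255 = 0
255 - 0 = 255
255 - 0 = 255
255 - 0 = 255
Wildcard: 0.255.255.255


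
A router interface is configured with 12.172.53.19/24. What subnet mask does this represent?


/24 means 24 network bits, 8 host bits
Binary: 11111111111111111111111100000000
Mask: 255.255.255.0


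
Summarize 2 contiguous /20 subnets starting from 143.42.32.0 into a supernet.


Original prefix: /20
Number of subnets: 2 = 2^1
New prefix = 20 - 1 = 19
Supernet: 143.42.32.0/19


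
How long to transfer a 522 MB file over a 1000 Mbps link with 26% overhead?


Effective throughput = 1000 * (1 - 26/100) = 740 Mbps
File size in Mb = 522 * 8 = 4176 Mb
Time = 4176 / 740
Time = 5.6432 seconds


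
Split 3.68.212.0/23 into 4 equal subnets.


New prefix = 23 + 2 = 25
Each subnet has 128 addresses
  3.68.212.0/25
  3.68.212.128/25
  3.68.213.0/25
  3.68.213.128/25
Subnets: 3.68.212.0/25, 3.68.212.128/25, 3.68.213.0/25, 3.68.213.128/25


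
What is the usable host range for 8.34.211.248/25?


Network: 8.34.211.128
Broadcast: 8.34.211.255
First usable = network + 1
Last usable = broadcast - 1
Range: 8.34.211.129 to 8.34.211.254


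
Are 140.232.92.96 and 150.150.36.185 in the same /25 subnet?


Mask: 255.255.255.128
140.232.92.96 AND mask = 140.232.92.0
150.150.36.185 AND mask = 150.150.36.128
No, different subnets (140.232.92.0 vs 150.150.36.128)


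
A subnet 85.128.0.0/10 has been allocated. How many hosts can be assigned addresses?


Host bits = 32 - 10 = 22
Total addresses = 2^22 = 4194304
Usable = total - 2 (network and broadcast)
Usable hosts: 4194302


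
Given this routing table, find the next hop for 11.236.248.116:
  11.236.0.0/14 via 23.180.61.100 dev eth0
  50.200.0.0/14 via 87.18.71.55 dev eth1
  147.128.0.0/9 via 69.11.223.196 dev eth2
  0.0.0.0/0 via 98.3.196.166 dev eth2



Longest prefix match for 11.236.248.116:
  /14 11.236.0.0: MATCH
  /14 50.200.0.0: no
  /9 147.128.0.0: no
  /0 0.0.0.0: MATCH
Selected: next-hop 23.180.61.100 via eth0 (matched /14)


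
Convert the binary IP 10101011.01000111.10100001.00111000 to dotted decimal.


10101011 = 171
01000111 = 71
10100001 = 161
00111000 = 56
IP: 171.71.161.56


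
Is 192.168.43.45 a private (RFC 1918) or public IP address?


RFC 1918 private ranges:
  10.0.0.0/8 (10.0.0.0 - 10.255.255.255)
  172.16.0.0/12 (172.16.0.0 - 172.31.255.255)
  192.168.0.0/16 (192.168.0.0 - 192.168.255.255)
Private (in 192.168.0.0/16)


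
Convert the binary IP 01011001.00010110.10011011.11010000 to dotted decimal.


01011001 = 89
00010110 = 22
10011011 = 155
11010000 = 208
IP: 89.22.155.208


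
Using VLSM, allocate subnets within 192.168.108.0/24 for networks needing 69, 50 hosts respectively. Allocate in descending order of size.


69 hosts -> /25 (126 usable): 192.168.108.0/25
50 hosts -> /26 (62 usable): 192.168.108.128/26
Allocation: 192.168.108.0/25 (69 hosts, 126 usable); 192.168.108.128/26 (50 hosts, 62 usable)


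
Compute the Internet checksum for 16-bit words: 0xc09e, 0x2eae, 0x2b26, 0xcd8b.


Sum all words (with carry folding):
+ 0xc09e = 0xc09e
+ 0x2eae = 0xef4c
+ 0x2b26 = 0x1a73
+ 0xcd8b = 0xe7fe
One's complement: ~0xe7fe
Checksum = 0x1801


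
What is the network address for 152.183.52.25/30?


IP:   10011000.10110111.00110100.00011001
Mask: 11111111.11111111.11111111.11111100
AND operation:
Net:  10011000.10110111.00110100.00011000
Network: 152.183.52.24/30


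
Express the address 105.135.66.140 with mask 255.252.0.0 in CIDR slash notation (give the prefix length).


Binary: 11111111.11111100.00000000.00000000
Count leading 1s
Prefix: /14


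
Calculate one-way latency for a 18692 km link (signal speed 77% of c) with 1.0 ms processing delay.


Speed = 0.77 * 3e5 km/s = 231000 km/s
Propagation delay = 18692 / 231000 = 0.0809 s = 80.9177 ms
Processing delay = 1.0 ms
Total one-way latency = 81.9177 ms


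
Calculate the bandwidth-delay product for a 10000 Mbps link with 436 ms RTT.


BDP = bandwidth * RTT
= 10000 Mbps * 436 ms
= 10000 * 1e6 * 436 / 1000 bits
= 4360000000 bits
= 545000000 bytes
= 532226.5625 KB
BDP = 4360000000 bits (545000000 bytes)


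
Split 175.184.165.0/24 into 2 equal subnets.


New prefix = 24 + 1 = 25
Each subnet has 128 addresses
  175.184.165.0/25
  175.184.165.128/25
Subnets: 175.184.165.0/25, 175.184.165.128/25


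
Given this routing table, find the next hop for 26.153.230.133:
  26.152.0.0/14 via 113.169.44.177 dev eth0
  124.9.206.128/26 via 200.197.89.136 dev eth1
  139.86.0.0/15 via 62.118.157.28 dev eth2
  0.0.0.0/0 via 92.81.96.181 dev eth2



Longest prefix match for 26.153.230.133:
  /14 26.152.0.0: MATCH
  /26 124.9.206.128: no
  /15 139.86.0.0: no
  /0 0.0.0.0: MATCH
Selected: next-hop 113.169.44.177 via eth0 (matched /14)


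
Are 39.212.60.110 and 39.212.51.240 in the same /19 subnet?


Mask: 255.255.224.0
39.212.60.110 AND mask = 39.212.32.0
39.212.51.240 AND mask = 39.212.32.0
Yes, same subnet (39.212.32.0)


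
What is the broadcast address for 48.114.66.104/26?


Network: 48.114.66.64/26
Host bits = 6
Set all host bits to 1:
Broadcast: 48.114.66.127


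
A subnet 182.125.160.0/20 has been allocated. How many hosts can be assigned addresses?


Host bits = 32 - 20 = 12
Total addresses = 2^12 = 4096
Usable = total - 2 (network and broadcast)
Usable hosts: 4094


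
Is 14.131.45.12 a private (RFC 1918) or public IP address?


RFC 1918 private ranges:
  10.0.0.0/8 (10.0.0.0 - 10.255.255.255)
  172.16.0.0/12 (172.16.0.0 - 172.31.255.255)
  192.168.0.0/16 (192.168.0.0 - 192.168.255.255)
Public (not in any RFC 1918 range)


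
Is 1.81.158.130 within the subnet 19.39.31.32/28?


Subnet network: 19.39.31.32
Test IP AND mask: 1.81.158.128
No, 1.81.158.130 is not in 19.39.31.32/28


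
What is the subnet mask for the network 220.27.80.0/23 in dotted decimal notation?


/23 means 23 network bits, 9 host bits
Binary: 11111111111111111111111000000000
Mask: 255.255.254.0


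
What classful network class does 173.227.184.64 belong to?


First octet: 173
Binary: 10101101
10xxxxxx -> Class B (128-191)
Class B, default mask 255.255.0.0 (/16)


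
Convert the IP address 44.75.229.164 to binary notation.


44 = 00101100
75 = 01001011
229 = 11100101
164 = 10100100
Binary: 00101100.01001011.11100101.10100100


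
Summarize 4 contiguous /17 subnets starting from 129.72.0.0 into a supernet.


Original prefix: /17
Number of subnets: 4 = 2^2
New prefix = 17 - 2 = 15
Supernet: 129.72.0.0/15


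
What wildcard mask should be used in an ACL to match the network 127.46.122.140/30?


Subnet mask: 255.255.255.252
Wildcard = 255.255.255.255 - subnet mask
255 - 255 = 0
255 - 255 = 0
255 - 255 = 0
255 - 252 = 3
Wildcard: 0.0.0.3


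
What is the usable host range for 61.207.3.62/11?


Network: 61.192.0.0
Broadcast: 61.223.255.255
First usable = network + 1
Last usable = broadcast - 1
Range: 61.192.0.1 to 61.223.255.254


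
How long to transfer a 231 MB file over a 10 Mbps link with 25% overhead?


Effective throughput = 10 * (1 - 25/100) = 7.5 Mbps
File size in Mb = 231 * 8 = 1848 Mb
Time = 1848 / 7.5
Time = 246.4 seconds


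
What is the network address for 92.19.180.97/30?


IP:   01011100.00010011.10110100.01100001
Mask: 11111111.11111111.11111111.11111100
AND operation:
Net:  01011100.00010011.10110100.01100000
Network: 92.19.180.96/30


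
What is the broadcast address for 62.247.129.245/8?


Network: 62.0.0.0/8
Host bits = 24
Set all host bits to 1:
Broadcast: 62.255.255.255


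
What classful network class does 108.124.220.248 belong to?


First octet: 108
Binary: 01101100
0xxxxxxx -> Class A (1-126)
Class A, default mask 255.0.0.0 (/8)


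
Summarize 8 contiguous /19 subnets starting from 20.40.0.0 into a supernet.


Original prefix: /19
Number of subnets: 8 = 2^3
New prefix = 19 - 3 = 16
Supernet: 20.40.0.0/16


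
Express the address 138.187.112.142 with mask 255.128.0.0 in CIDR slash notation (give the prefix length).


Binary: 11111111.10000000.00000000.00000000
Count leading 1s
Prefix: /9


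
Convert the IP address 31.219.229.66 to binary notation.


31 = 00011111
219 = 11011011
229 = 11100101
66 = 01000010
Binary: 00011111.11011011.11100101.01000010


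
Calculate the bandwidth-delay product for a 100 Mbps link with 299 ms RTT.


BDP = bandwidth * RTT
= 100 Mbps * 299 ms
= 100 * 1e6 * 299 / 1000 bits
= 29900000 bits
= 3737500 bytes
= 3649.9023 KB
BDP = 29900000 bits (3737500 bytes)


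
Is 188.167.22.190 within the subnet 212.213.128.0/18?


Subnet network: 212.213.128.0
Test IP AND mask: 188.167.0.0
No, 188.167.22.190 is not in 212.213.128.0/18


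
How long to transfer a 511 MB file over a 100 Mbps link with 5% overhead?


Effective throughput = 100 * (1 - 5/100) = 95 Mbps
File size in Mb = 511 * 8 = 4088 Mb
Time = 4088 / 95
Time = 43.0316 seconds


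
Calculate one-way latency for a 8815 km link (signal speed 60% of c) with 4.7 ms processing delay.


Speed = 0.6 * 3e5 km/s = 180000 km/s
Propagation delay = 8815 / 180000 = 0.049 s = 48.9722 ms
Processing delay = 4.7 ms
Total one-way latency = 53.6722 ms


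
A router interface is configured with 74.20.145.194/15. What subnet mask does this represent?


/15 means 15 network bits, 17 host bits
Binary: 11111111111111100000000000000000
Mask: 255.254.0.0


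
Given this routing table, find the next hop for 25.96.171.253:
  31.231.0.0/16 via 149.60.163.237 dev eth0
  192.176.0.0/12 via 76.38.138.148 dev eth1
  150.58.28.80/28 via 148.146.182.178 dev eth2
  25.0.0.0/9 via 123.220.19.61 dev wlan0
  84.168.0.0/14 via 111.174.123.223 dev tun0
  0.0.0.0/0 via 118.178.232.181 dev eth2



Longest prefix match for 25.96.171.253:
  /16 31.231.0.0: no
  /12 192.176.0.0: no
  /28 150.58.28.80: no
  /9 25.0.0.0: MATCH
  /14 84.168.0.0: no
  /0 0.0.0.0: MATCH
Selected: next-hop 123.220.19.61 via wlan0 (matched /9)


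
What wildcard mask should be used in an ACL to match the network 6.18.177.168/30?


Subnet mask: 255.255.255.252
Wildcard = 255.255.255.255 - subnet mask
255 - 255 = 0
255 - 255 = 0
255 - 255 = 0
255 - 252 = 3
Wildcard: 0.0.0.3


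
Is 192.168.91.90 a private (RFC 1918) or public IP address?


RFC 1918 private ranges:
  10.0.0.0/8 (10.0.0.0 - 10.255.255.255)
  172.16.0.0/12 (172.16.0.0 - 172.31.255.255)
  192.168.0.0/16 (192.168.0.0 - 192.168.255.255)
Private (in 192.168.0.0/16)


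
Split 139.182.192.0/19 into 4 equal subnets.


New prefix = 19 + 2 = 21
Each subnet has 2048 addresses
  139.182.192.0/21
  139.182.200.0/21
  139.182.208.0/21
  139.182.216.0/21
Subnets: 139.182.192.0/21, 139.182.200.0/21, 139.182.208.0/21, 139.182.216.0/21


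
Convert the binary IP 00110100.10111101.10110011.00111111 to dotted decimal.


00110100 = 52
10111101 = 189
10110011 = 179
00111111 = 63
IP: 52.189.179.63


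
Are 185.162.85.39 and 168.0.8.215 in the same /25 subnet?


Mask: 255.255.255.128
185.162.85.39 AND mask = 185.162.85.0
168.0.8.215 AND mask = 168.0.8.128
No, different subnets (185.162.85.0 vs 168.0.8.128)


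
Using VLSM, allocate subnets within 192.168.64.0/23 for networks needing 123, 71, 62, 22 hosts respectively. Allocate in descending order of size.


123 hosts -> /25 (126 usable): 192.168.64.0/25
71 hosts -> /25 (126 usable): 192.168.64.128/25
62 hosts -> /26 (62 usable): 192.168.65.0/26
22 hosts -> /27 (30 usable): 192.168.65.64/27
Allocation: 192.168.64.0/25 (123 hosts, 126 usable); 192.168.64.128/25 (71 hosts, 126 usable); 192.168.65.0/26 (62 hosts, 62 usable); 192.168.65.64/27 (22 hosts, 30 usable)


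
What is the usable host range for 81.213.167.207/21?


Network: 81.213.160.0
Broadcast: 81.213.167.255
First usable = network + 1
Last usable = broadcast - 1
Range: 81.213.160.1 to 81.213.167.254


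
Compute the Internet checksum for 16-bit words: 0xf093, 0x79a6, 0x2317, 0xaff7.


Sum all words (with carry folding):
+ 0xf093 = 0xf093
+ 0x79a6 = 0x6a3a
+ 0x2317 = 0x8d51
+ 0xaff7 = 0x3d49
One's complement: ~0x3d49
Checksum = 0xc2b6


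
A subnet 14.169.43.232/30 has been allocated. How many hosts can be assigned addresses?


Host bits = 32 - 30 = 2
Total addresses = 2^2 = 4
Usable = total - 2 (network and broadcast)
Usable hosts: 2


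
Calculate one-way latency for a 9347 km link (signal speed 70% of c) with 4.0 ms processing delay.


Speed = 0.7 * 3e5 km/s = 210000 km/s
Propagation delay = 9347 / 210000 = 0.0445 s = 44.5095 ms
Processing delay = 4.0 ms
Total one-way latency = 48.5095 ms


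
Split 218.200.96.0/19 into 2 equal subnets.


New prefix = 19 + 1 = 20
Each subnet has 4096 addresses
  218.200.96.0/20
  218.200.112.0/20
Subnets: 218.200.96.0/20, 218.200.112.0/20


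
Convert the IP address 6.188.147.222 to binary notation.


6 = 00000110
188 = 10111100
147 = 10010011
222 = 11011110
Binary: 00000110.10111100.10010011.11011110


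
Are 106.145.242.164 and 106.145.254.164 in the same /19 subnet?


Mask: 255.255.224.0
106.145.242.164 AND mask = 106.145.224.0
106.145.254.164 AND mask = 106.145.224.0
Yes, same subnet (106.145.224.0)


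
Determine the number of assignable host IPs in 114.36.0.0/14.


Host bits = 32 - 14 = 18
Total addresses = 2^18 = 262144
Usable = total - 2 (network and broadcast)
Usable hosts: 262142


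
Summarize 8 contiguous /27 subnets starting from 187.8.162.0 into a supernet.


Original prefix: /27
Number of subnets: 8 = 2^3
New prefix = 27 - 3 = 24
Supernet: 187.8.162.0/24


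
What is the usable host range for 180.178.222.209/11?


Network: 180.160.0.0
Broadcast: 180.191.255.255
First usable = network + 1
Last usable = broadcast - 1
Range: 180.160.0.1 to 180.191.255.254


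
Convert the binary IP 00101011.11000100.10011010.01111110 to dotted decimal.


00101011 = 43
11000100 = 196
10011010 = 154
01111110 = 126
IP: 43.196.154.126


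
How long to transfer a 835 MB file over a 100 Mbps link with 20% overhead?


Effective throughput = 100 * (1 - 20/100) = 80 Mbps
File size in Mb = 835 * 8 = 6680 Mb
Time = 6680 / 80
Time = 83.5 seconds


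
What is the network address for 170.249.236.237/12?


IP:   10101010.11111001.11101100.11101101
Mask: 11111111.11110000.00000000.00000000
AND operation:
Net:  10101010.11110000.00000000.00000000
Network: 170.240.0.0/12


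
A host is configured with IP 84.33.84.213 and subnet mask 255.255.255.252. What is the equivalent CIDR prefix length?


Binary: 11111111.11111111.11111111.11111100
Count leading 1s
Prefix: /30


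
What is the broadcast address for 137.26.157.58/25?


Network: 137.26.157.0/25
Host bits = 7
Set all host bits to 1:
Broadcast: 137.26.157.127


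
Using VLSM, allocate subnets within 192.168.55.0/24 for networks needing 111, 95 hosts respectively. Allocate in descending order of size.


111 hosts -> /25 (126 usable): 192.168.55.0/25
95 hosts -> /25 (126 usable): 192.168.55.128/25
Allocation: 192.168.55.0/25 (111 hosts, 126 usable); 192.168.55.128/25 (95 hosts, 126 usable)


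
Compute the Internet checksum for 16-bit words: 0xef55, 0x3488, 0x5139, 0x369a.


Sum all words (with carry folding):
+ 0xef55 = 0xef55
+ 0x3488 = 0x23de
+ 0x5139 = 0x7517
+ 0x369a = 0xabb1
One's complement: ~0xabb1
Checksum = 0x544e


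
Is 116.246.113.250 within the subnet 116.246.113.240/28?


Subnet network: 116.246.113.240
Test IP AND mask: 116.246.113.240
Yes, 116.246.113.250 is in 116.246.113.240/28


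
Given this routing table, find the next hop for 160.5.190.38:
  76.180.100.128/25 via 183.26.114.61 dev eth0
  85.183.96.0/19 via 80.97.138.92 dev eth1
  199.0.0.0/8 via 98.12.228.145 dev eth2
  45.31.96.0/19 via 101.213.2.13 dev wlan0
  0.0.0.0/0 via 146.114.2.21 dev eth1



Longest prefix match for 160.5.190.38:
  /25 76.180.100.128: no
  /19 85.183.96.0: no
  /8 199.0.0.0: no
  /19 45.31.96.0: no
  /0 0.0.0.0: MATCH
Selected: next-hop 146.114.2.21 via eth1 (matched /0)


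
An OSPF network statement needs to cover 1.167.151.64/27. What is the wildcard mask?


Subnet mask: 255.255.255.224
Wildcard = 255.255.255.255 - subnet mask
255 - 255 = 0
255 - 255 = 0
255 - 255 = 0
255 - 224 = 31
Wildcard: 0.0.0.31


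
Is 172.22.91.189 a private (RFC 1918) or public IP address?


RFC 1918 private ranges:
  10.0.0.0/8 (10.0.0.0 - 10.255.255.255)
  172.16.0.0/12 (172.16.0.0 - 172.31.255.255)
  192.168.0.0/16 (192.168.0.0 - 192.168.255.255)
Private (in 172.16.0.0/12)


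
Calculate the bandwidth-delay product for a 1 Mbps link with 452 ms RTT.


BDP = bandwidth * RTT
= 1 Mbps * 452 ms
= 1 * 1e6 * 452 / 1000 bits
= 452000 bits
= 56500 bytes
= 55.1758 KB
BDP = 452000 bits (56500 bytes)


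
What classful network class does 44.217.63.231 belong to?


First octet: 44
Binary: 00101100
0xxxxxxx -> Class A (1-126)
Class A, default mask 255.0.0.0 (/8)


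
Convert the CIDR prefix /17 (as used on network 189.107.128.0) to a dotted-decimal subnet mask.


/17 means 17 network bits, 15 host bits
Binary: 11111111111111111000000000000000
Mask: 255.255.128.0


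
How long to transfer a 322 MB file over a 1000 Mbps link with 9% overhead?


Effective throughput = 1000 * (1 - 9/100) = 910 Mbps
File size in Mb = 322 * 8 = 2576 Mb
Time = 2576 / 910
Time = 2.8308 seconds


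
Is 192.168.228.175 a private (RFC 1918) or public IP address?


RFC 1918 private ranges:
  10.0.0.0/8 (10.0.0.0 - 10.255.255.255)
  172.16.0.0/12 (172.16.0.0 - 172.31.255.255)
  192.168.0.0/16 (192.168.0.0 - 192.168.255.255)
Private (in 192.168.0.0/16)


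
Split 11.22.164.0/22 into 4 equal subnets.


New prefix = 22 + 2 = 24
Each subnet has 256 addresses
  11.22.164.0/24
  11.22.165.0/24
  11.22.166.0/24
  11.22.167.0/24
Subnets: 11.22.164.0/24, 11.22.165.0/24, 11.22.166.0/24, 11.22.167.0/24


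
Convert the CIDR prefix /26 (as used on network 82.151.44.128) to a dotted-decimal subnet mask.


/26 means 26 network bits, 6 host bits
Binary: 11111111111111111111111111000000
Mask: 255.255.255.192


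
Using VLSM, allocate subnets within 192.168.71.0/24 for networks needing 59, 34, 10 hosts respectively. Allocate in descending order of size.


59 hosts -> /26 (62 usable): 192.168.71.0/26
34 hosts -> /26 (62 usable): 192.168.71.64/26
10 hosts -> /28 (14 usable): 192.168.71.128/28
Allocation: 192.168.71.0/26 (59 hosts, 62 usable); 192.168.71.64/26 (34 hosts, 62 usable); 192.168.71.128/28 (10 hosts, 14 usable)


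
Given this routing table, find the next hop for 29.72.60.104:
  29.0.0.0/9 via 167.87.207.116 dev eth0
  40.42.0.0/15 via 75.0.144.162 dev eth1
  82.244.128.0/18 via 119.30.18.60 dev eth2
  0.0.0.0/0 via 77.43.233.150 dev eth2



Longest prefix match for 29.72.60.104:
  /9 29.0.0.0: MATCH
  /15 40.42.0.0: no
  /18 82.244.128.0: no
  /0 0.0.0.0: MATCH
Selected: next-hop 167.87.207.116 via eth0 (matched /9)


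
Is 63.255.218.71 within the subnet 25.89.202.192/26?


Subnet network: 25.89.202.192
Test IP AND mask: 63.255.218.64
No, 63.255.218.71 is not in 25.89.202.192/26


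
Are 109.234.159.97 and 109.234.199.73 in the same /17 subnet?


Mask: 255.255.128.0
109.234.159.97 AND mask = 109.234.128.0
109.234.199.73 AND mask = 109.234.128.0
Yes, same subnet (109.234.128.0)


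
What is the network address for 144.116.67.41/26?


IP:   10010000.01110100.01000011.00101001
Mask: 11111111.11111111.11111111.11000000
AND operation:
Net:  10010000.01110100.01000011.00000000
Network: 144.116.67.0/26


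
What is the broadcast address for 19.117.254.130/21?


Network: 19.117.248.0/21
Host bits = 11
Set all host bits to 1:
Broadcast: 19.117.255.255


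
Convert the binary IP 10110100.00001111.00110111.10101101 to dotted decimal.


10110100 = 180
00001111 = 15
00110111 = 55
10101101 = 173
IP: 180.15.55.173


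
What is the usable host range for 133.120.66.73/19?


Network: 133.120.64.0
Broadcast: 133.120.95.255
First usable = network + 1
Last usable = broadcast - 1
Range: 133.120.64.1 to 133.120.95.254


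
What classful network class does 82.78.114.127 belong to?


First octet: 82
Binary: 01010010
0xxxxxxx -> Class A (1-126)
Class A, default mask 255.0.0.0 (/8)


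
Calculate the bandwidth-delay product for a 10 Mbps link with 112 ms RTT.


BDP = bandwidth * RTT
= 10 Mbps * 112 ms
= 10 * 1e6 * 112 / 1000 bits
= 1120000 bits
= 140000 bytes
= 136.7188 KB
BDP = 1120000 bits (140000 bytes)


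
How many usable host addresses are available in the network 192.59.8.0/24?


Host bits = 32 - 24 = 8
Total addresses = 2^8 = 256
Usable = total - 2 (network and broadcast)
Usable hosts: 254


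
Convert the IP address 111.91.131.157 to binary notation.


111 = 01101111
91 = 01011011
131 = 10000011
157 = 10011101
Binary: 01101111.01011011.10000011.10011101


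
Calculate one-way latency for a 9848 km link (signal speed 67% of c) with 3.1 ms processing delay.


Speed = 0.67 * 3e5 km/s = 201000 km/s
Propagation delay = 9848 / 201000 = 0.049 s = 48.995 ms
Processing delay = 3.1 ms
Total one-way latency = 52.095 ms


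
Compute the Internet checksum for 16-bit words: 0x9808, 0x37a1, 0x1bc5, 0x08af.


Sum all words (with carry folding):
+ 0x9808 = 0x9808
+ 0x37a1 = 0xcfa9
+ 0x1bc5 = 0xeb6e
+ 0x08af = 0xf41d
One's complement: ~0xf41d
Checksum = 0x0be2


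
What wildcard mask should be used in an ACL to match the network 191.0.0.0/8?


Subnet mask: 255.0.0.0
Wildcard = 255.255.255.255 - subnet mask
255 - 255 = 0
255 - 0 = 255
255 - 0 = 255
255 - 0 = 255
Wildcard: 0.255.255.255


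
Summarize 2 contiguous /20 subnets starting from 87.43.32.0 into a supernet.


Original prefix: /20
Number of subnets: 2 = 2^1
New prefix = 20 - 1 = 19
Supernet: 87.43.32.0/19


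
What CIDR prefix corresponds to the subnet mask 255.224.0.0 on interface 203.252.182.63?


Binary: 11111111.11100000.00000000.00000000
Count leading 1s
Prefix: /11


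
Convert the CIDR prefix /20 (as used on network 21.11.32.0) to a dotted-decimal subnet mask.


/20 means 20 network bits, 12 host bits
Binary: 11111111111111111111000000000000
Mask: 255.255.240.0


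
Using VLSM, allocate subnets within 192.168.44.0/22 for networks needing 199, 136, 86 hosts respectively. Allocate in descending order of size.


199 hosts -> /24 (254 usable): 192.168.44.0/24
136 hosts -> /24 (254 usable): 192.168.45.0/24
86 hosts -> /25 (126 usable): 192.168.46.0/25
Allocation: 192.168.44.0/24 (199 hosts, 254 usable); 192.168.45.0/24 (136 hosts, 254 usable); 192.168.46.0/25 (86 hosts, 126 usable)


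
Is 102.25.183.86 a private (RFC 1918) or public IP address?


RFC 1918 private ranges:
  10.0.0.0/8 (10.0.0.0 - 10.255.255.255)
  172.16.0.0/12 (172.16.0.0 - 172.31.255.255)
  192.168.0.0/16 (192.168.0.0 - 192.168.255.255)
Public (not in any RFC 1918 range)


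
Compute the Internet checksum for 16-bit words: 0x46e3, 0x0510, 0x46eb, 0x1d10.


Sum all words (with carry folding):
+ 0x46e3 = 0x46e3
+ 0x0510 = 0x4bf3
+ 0x46eb = 0x92de
+ 0x1d10 = 0xafee
One's complement: ~0xafee
Checksum = 0x5011


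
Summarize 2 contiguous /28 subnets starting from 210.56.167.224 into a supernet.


Original prefix: /28
Number of subnets: 2 = 2^1
New prefix = 28 - 1 = 27
Supernet: 210.56.167.224/27


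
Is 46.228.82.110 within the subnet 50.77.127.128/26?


Subnet network: 50.77.127.128
Test IP AND mask: 46.228.82.64
No, 46.228.82.110 is not in 50.77.127.128/26


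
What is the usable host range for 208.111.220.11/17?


Network: 208.111.128.0
Broadcast: 208.111.255.255
First usable = network + 1
Last usable = broadcast - 1
Range: 208.111.128.1 to 208.111.255.254


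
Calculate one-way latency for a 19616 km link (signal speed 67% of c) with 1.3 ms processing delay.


Speed = 0.67 * 3e5 km/s = 201000 km/s
Propagation delay = 19616 / 201000 = 0.0976 s = 97.592 ms
Processing delay = 1.3 ms
Total one-way latency = 98.892 ms


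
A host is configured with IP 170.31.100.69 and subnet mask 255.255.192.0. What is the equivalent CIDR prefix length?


Binary: 11111111.11111111.11000000.00000000
Count leading 1s
Prefix: /18


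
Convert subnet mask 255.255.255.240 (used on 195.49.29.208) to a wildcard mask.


Subnet mask: 255.255.255.240
Wildcard = 255.255.255.255 - subnet mask
255 - 255 = 0
255 - 255 = 0
255 - 255 = 0
255 - 240 = 15
Wildcard: 0.0.0.15


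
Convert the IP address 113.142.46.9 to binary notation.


113 = 01110001
142 = 10001110
46 = 00101110
9 = 00001001
Binary: 01110001.10001110.00101110.00001001


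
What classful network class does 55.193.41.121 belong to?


First octet: 55
Binary: 00110111
0xxxxxxx -> Class A (1-126)
Class A, default mask 255.0.0.0 (/8)


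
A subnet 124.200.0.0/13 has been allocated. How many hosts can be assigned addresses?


Host bits = 32 - 13 = 19
Total addresses = 2^19 = 524288
Usable = total - 2 (network and broadcast)
Usable hosts: 524286


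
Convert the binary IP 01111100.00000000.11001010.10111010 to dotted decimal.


01111100 = 124
00000000 = 0
11001010 = 202
10111010 = 186
IP: 124.0.202.186


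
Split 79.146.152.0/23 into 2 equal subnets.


New prefix = 23 + 1 = 24
Each subnet has 256 addresses
  79.146.152.0/24
  79.146.153.0/24
Subnets: 79.146.152.0/24, 79.146.153.0/24


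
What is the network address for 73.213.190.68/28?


IP:   01001001.11010101.10111110.01000100
Mask: 11111111.11111111.11111111.11110000
AND operation:
Net:  01001001.11010101.10111110.01000000
Network: 73.213.190.64/28


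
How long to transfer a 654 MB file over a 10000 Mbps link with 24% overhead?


Effective throughput = 10000 * (1 - 24/100) = 7600 Mbps
File size in Mb = 654 * 8 = 5232 Mb
Time = 5232 / 7600
Time = 0.6884 seconds


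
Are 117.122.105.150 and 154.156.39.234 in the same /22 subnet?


Mask: 255.255.252.0
117.122.105.150 AND mask = 117.122.104.0
154.156.39.234 AND mask = 154.156.36.0
No, different subnets (117.122.104.0 vs 154.156.36.0)


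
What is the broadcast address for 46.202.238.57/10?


Network: 46.192.0.0/10
Host bits = 22
Set all host bits to 1:
Broadcast: 46.255.255.255


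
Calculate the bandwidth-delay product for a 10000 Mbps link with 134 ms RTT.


BDP = bandwidth * RTT
= 10000 Mbps * 134 ms
= 10000 * 1e6 * 134 / 1000 bits
= 1340000000 bits
= 167500000 bytes
= 163574.2188 KB
BDP = 1340000000 bits (167500000 bytes)


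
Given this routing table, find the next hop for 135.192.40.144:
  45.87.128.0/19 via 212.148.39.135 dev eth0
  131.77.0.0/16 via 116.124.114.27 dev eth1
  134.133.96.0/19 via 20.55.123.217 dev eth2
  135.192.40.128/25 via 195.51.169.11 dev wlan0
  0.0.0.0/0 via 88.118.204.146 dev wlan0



Longest prefix match for 135.192.40.144:
  /19 45.87.128.0: no
  /16 131.77.0.0: no
  /19 134.133.96.0: no
  /25 135.192.40.128: MATCH
  /0 0.0.0.0: MATCH
Selected: next-hop 195.51.169.11 via wlan0 (matched /25)


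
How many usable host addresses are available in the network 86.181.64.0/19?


Host bits = 32 - 19 = 13
Total addresses = 2^13 = 8192
Usable = total - 2 (network and broadcast)
Usable hosts: 8190


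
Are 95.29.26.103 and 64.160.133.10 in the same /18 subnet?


Mask: 255.255.192.0
95.29.26.103 AND mask = 95.29.0.0
64.160.133.10 AND mask = 64.160.128.0
No, different subnets (95.29.0.0 vs 64.160.128.0)


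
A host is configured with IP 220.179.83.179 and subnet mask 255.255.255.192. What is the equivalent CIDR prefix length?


Binary: 11111111.11111111.11111111.11000000
Count leading 1s
Prefix: /26


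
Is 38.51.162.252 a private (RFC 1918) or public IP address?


RFC 1918 private ranges:
  10.0.0.0/8 (10.0.0.0 - 10.255.255.255)
  172.16.0.0/12 (172.16.0.0 - 172.31.255.255)
  192.168.0.0/16 (192.168.0.0 - 192.168.255.255)
Public (not in any RFC 1918 range)


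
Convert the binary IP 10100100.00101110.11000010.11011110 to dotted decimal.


10100100 = 164
00101110 = 46
11000010 = 194
11011110 = 222
IP: 164.46.194.222


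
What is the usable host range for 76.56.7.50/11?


Network: 76.32.0.0
Broadcast: 76.63.255.255
First usable = network + 1
Last usable = broadcast - 1
Range: 76.32.0.1 to 76.63.255.254


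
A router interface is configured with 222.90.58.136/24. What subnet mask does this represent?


/24 means 24 network bits, 8 host bits
Binary: 11111111111111111111111100000000
Mask: 255.255.255.0


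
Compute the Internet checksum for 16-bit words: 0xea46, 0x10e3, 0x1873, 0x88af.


Sum all words (with carry folding):
+ 0xea46 = 0xea46
+ 0x10e3 = 0xfb29
+ 0x1873 = 0x139d
+ 0x88af = 0x9c4c
One's complement: ~0x9c4c
Checksum = 0x63b3


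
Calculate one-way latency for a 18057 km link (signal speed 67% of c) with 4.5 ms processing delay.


Speed = 0.67 * 3e5 km/s = 201000 km/s
Propagation delay = 18057 / 201000 = 0.0898 s = 89.8358 ms
Processing delay = 4.5 ms
Total one-way latency = 94.3358 ms


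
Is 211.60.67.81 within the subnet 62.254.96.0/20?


Subnet network: 62.254.96.0
Test IP AND mask: 211.60.64.0
No, 211.60.67.81 is not in 62.254.96.0/20


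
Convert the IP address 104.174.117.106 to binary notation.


104 = 01101000
174 = 10101110
117 = 01110101
106 = 01101010
Binary: 01101000.10101110.01110101.01101010


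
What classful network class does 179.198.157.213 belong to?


First octet: 179
Binary: 10110011
10xxxxxx -> Class B (128-191)
Class B, default mask 255.255.0.0 (/16)


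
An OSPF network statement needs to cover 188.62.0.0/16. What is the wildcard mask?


Subnet mask: 255.255.0.0
Wildcard = 255.255.255.255 - subnet mask
255 - 255 = 0
255 - 255 = 0
255 - 0 = 255
255 - 0 = 255
Wildcard: 0.0.255.255


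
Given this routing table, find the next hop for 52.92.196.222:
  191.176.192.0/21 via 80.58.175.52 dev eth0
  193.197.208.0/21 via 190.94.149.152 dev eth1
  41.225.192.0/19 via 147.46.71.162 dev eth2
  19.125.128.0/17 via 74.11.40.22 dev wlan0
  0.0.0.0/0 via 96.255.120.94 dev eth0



Longest prefix match for 52.92.196.222:
  /21 191.176.192.0: no
  /21 193.197.208.0: no
  /19 41.225.192.0: no
  /17 19.125.128.0: no
  /0 0.0.0.0: MATCH
Selected: next-hop 96.255.120.94 via eth0 (matched /0)


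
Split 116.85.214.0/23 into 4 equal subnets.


New prefix = 23 + 2 = 25
Each subnet has 128 addresses
  116.85.214.0/25
  116.85.214.128/25
  116.85.215.0/25
  116.85.215.128/25
Subnets: 116.85.214.0/25, 116.85.214.128/25, 116.85.215.0/25, 116.85.215.128/25


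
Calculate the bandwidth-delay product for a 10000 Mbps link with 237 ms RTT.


BDP = bandwidth * RTT
= 10000 Mbps * 237 ms
= 10000 * 1e6 * 237 / 1000 bits
= 2370000000 bits
= 296250000 bytes
= 289306.6406 KB
BDP = 2370000000 bits (296250000 bytes)


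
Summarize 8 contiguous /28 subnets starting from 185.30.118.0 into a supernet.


Original prefix: /28
Number of subnets: 8 = 2^3
New prefix = 28 - 3 = 25
Supernet: 185.30.118.0/25


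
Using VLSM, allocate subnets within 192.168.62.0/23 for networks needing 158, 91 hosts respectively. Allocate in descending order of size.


158 hosts -> /24 (254 usable): 192.168.62.0/24
91 hosts -> /25 (126 usable): 192.168.63.0/25
Allocation: 192.168.62.0/24 (158 hosts, 254 usable); 192.168.63.0/25 (91 hosts, 126 usable)


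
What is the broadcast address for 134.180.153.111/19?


Network: 134.180.128.0/19
Host bits = 13
Set all host bits to 1:
Broadcast: 134.180.159.255


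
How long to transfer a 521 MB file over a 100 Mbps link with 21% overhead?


Effective throughput = 100 * (1 - 21/100) = 79 Mbps
File size in Mb = 521 * 8 = 4168 Mb
Time = 4168 / 79
Time = 52.7595 seconds


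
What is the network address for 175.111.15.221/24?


IP:   10101111.01101111.00001111.11011101
Mask: 11111111.11111111.11111111.00000000
AND operation:
Net:  10101111.01101111.00001111.00000000
Network: 175.111.15.0/24


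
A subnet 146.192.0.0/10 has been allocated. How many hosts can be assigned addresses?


Host bits = 32 - 10 = 22
Total addresses = 2^22 = 4194304
Usable = total - 2 (network and broadcast)
Usable hosts: 4194302


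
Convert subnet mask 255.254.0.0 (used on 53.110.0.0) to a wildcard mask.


Subnet mask: 255.254.0.0
Wildcard = 255.255.255.255 - subnet mask
255 - 255 = 0
255 - 254 = 1
255 - 0 = 255
255 - 0 = 255
Wildcard: 0.1.255.255


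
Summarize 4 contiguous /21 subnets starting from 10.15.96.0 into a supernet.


Original prefix: /21
Number of subnets: 4 = 2^2
New prefix = 21 - 2 = 19
Supernet: 10.15.96.0/19


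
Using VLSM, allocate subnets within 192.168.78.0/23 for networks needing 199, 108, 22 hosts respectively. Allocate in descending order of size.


199 hosts -> /24 (254 usable): 192.168.78.0/24
108 hosts -> /25 (126 usable): 192.168.79.0/25
22 hosts -> /27 (30 usable): 192.168.79.128/27
Allocation: 192.168.78.0/24 (199 hosts, 254 usable); 192.168.79.0/25 (108 hosts, 126 usable); 192.168.79.128/27 (22 hosts, 30 usable)


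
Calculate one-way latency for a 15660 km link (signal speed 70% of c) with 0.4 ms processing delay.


Speed = 0.7 * 3e5 km/s = 210000 km/s
Propagation delay = 15660 / 210000 = 0.0746 s = 74.5714 ms
Processing delay = 0.4 ms
Total one-way latency = 74.9714 ms


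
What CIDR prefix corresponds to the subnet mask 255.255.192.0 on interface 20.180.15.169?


Binary: 11111111.11111111.11000000.00000000
Count leading 1s
Prefix: /18


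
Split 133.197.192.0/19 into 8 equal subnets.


New prefix = 19 + 3 = 22
Each subnet has 1024 addresses
  133.197.192.0/22
  133.197.196.0/22
  133.197.200.0/22
  133.197.204.0/22
  133.197.208.0/22
  133.197.212.0/22
  133.197.216.0/22
  133.197.220.0/22
Subnets: 133.197.192.0/22, 133.197.196.0/22, 133.197.200.0/22, 133.197.204.0/22, 133.197.208.0/22, 133.197.212.0/22, 133.197.216.0/22, 133.197.220.0/22


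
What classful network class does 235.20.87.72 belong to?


First octet: 235
Binary: 11101011
1110xxxx -> Class D (224-239)
Class D (multicast), default mask N/A


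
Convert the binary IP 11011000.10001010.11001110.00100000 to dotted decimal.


11011000 = 216
10001010 = 138
11001110 = 206
00100000 = 32
IP: 216.138.206.32


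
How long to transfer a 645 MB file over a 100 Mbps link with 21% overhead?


Effective throughput = 100 * (1 - 21/100) = 79 Mbps
File size in Mb = 645 * 8 = 5160 Mb
Time = 5160 / 79
Time = 65.3165 seconds


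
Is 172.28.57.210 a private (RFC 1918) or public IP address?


RFC 1918 private ranges:
  10.0.0.0/8 (10.0.0.0 - 10.255.255.255)
  172.16.0.0/12 (172.16.0.0 - 172.31.255.255)
  192.168.0.0/16 (192.168.0.0 - 192.168.255.255)
Private (in 172.16.0.0/12)


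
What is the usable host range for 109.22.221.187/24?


Network: 109.22.221.0
Broadcast: 109.22.221.255
First usable = network + 1
Last usable = broadcast - 1
Range: 109.22.221.1 to 109.22.221.254


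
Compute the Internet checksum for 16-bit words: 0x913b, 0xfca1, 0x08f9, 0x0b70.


Sum all words (with carry folding):
+ 0x913b = 0x913b
+ 0xfca1 = 0x8ddd
+ 0x08f9 = 0x96d6
+ 0x0b70 = 0xa246
One's complement: ~0xa246
Checksum = 0x5db9


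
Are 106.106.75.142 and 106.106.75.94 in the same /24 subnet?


Mask: 255.255.255.0
106.106.75.142 AND mask = 106.106.75.0
106.106.75.94 AND mask = 106.106.75.0
Yes, same subnet (106.106.75.0)


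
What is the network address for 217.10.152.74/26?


IP:   11011001.00001010.10011000.01001010
Mask: 11111111.11111111.11111111.11000000
AND operation:
Net:  11011001.00001010.10011000.01000000
Network: 217.10.152.64/26


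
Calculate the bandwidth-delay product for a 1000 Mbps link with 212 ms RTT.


BDP = bandwidth * RTT
= 1000 Mbps * 212 ms
= 1000 * 1e6 * 212 / 1000 bits
= 212000000 bits
= 26500000 bytes
= 25878.9062 KB
BDP = 212000000 bits (26500000 bytes)


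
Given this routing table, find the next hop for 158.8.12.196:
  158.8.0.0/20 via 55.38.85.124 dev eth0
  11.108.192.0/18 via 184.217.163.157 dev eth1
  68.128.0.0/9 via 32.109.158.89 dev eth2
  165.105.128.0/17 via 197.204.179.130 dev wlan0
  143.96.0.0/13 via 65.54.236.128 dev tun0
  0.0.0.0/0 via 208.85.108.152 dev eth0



Longest prefix match for 158.8.12.196:
  /20 158.8.0.0: MATCH
  /18 11.108.192.0: no
  /9 68.128.0.0: no
  /17 165.105.128.0: no
  /13 143.96.0.0: no
  /0 0.0.0.0: MATCH
Selected: next-hop 55.38.85.124 via eth0 (matched /20)


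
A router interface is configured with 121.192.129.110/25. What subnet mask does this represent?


/25 means 25 network bits, 7 host bits
Binary: 11111111111111111111111110000000
Mask: 255.255.255.128


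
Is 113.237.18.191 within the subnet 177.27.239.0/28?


Subnet network: 177.27.239.0
Test IP AND mask: 113.237.18.176
No, 113.237.18.191 is not in 177.27.239.0/28


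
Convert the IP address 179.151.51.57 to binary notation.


179 = 10110011
151 = 10010111
51 = 00110011
57 = 00111001
Binary: 10110011.10010111.00110011.00111001


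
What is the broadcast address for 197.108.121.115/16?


Network: 197.108.0.0/16
Host bits = 16
Set all host bits to 1:
Broadcast: 197.108.255.255


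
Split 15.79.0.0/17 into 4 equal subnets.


New prefix = 17 + 2 = 19
Each subnet has 8192 addresses
  15.79.0.0/19
  15.79.32.0/19
  15.79.64.0/19
  15.79.96.0/19
Subnets: 15.79.0.0/19, 15.79.32.0/19, 15.79.64.0/19, 15.79.96.0/19


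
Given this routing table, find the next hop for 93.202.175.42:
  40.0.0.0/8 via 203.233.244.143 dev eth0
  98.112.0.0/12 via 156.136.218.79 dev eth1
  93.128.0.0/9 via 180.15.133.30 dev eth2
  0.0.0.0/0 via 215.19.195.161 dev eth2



Longest prefix match for 93.202.175.42:
  /8 40.0.0.0: no
  /12 98.112.0.0: no
  /9 93.128.0.0: MATCH
  /0 0.0.0.0: MATCH
Selected: next-hop 180.15.133.30 via eth2 (matched /9)


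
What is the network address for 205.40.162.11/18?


IP:   11001101.00101000.10100010.00001011
Mask: 11111111.11111111.11000000.00000000
AND operation:
Net:  11001101.00101000.10000000.00000000
Network: 205.40.128.0/18
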